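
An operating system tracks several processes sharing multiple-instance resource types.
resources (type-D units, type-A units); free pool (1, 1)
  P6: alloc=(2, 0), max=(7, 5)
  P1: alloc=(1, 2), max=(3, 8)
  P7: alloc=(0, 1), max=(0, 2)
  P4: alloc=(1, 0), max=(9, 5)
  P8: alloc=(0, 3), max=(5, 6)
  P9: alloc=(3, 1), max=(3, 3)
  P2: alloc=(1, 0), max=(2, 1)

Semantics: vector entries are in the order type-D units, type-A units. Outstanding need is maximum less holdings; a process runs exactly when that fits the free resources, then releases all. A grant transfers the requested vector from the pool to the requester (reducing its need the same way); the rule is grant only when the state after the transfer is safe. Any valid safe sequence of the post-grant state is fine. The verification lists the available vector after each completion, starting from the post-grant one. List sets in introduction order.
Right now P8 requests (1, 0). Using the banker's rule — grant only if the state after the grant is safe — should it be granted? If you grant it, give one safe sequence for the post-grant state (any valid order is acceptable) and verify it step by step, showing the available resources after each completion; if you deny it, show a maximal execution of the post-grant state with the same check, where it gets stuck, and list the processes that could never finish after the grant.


GRANT. The post-grant state is safe; one safe sequence: P7, P9, P2, P8, P6, P1, P4.
Key observation: the grant leaves (0, 1) free — enough for P7, whose release restarts the cascade.
Check on the post-grant state, step by step:
  pool = (0, 1)
  P7: need (0, 1) fits (0, 1); releases (0, 1), pool now (0, 2)
  P9: need (0, 2) fits (0, 2); releases (3, 1), pool now (3, 3)
  P2: need (1, 1) fits (3, 3); releases (1, 0), pool now (4, 3)
  P8: need (4, 3) fits (4, 3); releases (1, 3), pool now (5, 6)
  P6: need (5, 5) fits (5, 6); releases (2, 0), pool now (7, 6)
  P1: need (2, 6) fits (7, 6); releases (1, 2), pool now (8, 8)
  P4: need (8, 5) fits (8, 8); releases (1, 0), pool now (9, 8)


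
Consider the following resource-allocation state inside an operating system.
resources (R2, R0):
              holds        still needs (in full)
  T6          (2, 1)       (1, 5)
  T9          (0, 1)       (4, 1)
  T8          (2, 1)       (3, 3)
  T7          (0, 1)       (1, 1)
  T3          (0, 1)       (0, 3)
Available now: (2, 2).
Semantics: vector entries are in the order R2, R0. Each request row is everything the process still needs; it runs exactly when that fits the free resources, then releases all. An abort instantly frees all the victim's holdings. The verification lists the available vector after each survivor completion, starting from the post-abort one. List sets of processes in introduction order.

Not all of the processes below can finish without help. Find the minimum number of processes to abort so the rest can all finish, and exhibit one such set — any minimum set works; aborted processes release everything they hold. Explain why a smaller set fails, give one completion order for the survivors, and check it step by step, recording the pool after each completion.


The answer: abort T6.
Key observation: T9 was stuck for good until T6 gave back (2, 1); in the order shown it finishes at step 1.
Why nothing smaller works: aborting no one leaves the state deadlocked as given.
Survivors finish in the order: T9, T3, T8, T7. Check, step by step (pool after the aborts first):
  pool = (4, 3)
  run T9 (needs (4, 1), free (4, 3)); after release of (0, 1) the pool is (4, 4)
  run T3 (needs (0, 3), free (4, 4)); after release of (0, 1) the pool is (4, 5)
  run T8 (needs (3, 3), free (4, 5)); after release of (2, 1) the pool is (6, 6)
  run T7 (needs (1, 1), free (6, 6)); after release of (0, 1) the pool is (6, 7)


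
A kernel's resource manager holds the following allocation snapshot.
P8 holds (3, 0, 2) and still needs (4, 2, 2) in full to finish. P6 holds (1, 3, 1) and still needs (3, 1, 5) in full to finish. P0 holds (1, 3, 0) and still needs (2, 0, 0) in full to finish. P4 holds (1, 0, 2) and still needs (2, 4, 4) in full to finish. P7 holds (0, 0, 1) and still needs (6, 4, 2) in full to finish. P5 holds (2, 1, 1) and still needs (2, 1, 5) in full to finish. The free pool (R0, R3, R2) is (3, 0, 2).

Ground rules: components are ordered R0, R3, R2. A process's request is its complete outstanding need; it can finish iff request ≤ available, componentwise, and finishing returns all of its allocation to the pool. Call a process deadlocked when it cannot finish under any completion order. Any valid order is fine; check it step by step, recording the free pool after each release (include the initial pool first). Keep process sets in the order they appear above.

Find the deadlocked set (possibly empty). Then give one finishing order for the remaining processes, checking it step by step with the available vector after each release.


Deadlocked set: P6, P4, P7 and P5.
Key observation: after P0, P8 the pool peaks at (7, 3, 4), and each blocked process is short somewhere: P6 on R2; P4 on R3; P7 on R3; P5 on R2.
The rest can finish in the order P0, P8. Verifying each step:
  pool = (3, 0, 2)
  run P0 (needs (2, 0, 0), free (3, 0, 2)); after release of (1, 3, 0) the pool is (4, 3, 2)
  run P8 (needs (4, 2, 2), free (4, 3, 2)); after release of (3, 0, 2) the pool is (7, 3, 4)
The stuck group stays short no matter what:
  blocked: P6 wants (3, 1, 5), pool (7, 3, 4) — not enough R2
  blocked: P4 wants (2, 4, 4), pool (7, 3, 4) — not enough R3
  blocked: P7 wants (6, 4, 2), pool (7, 3, 4) — not enough R3
  blocked: P5 wants (2, 1, 5), pool (7, 3, 4) — not enough R2


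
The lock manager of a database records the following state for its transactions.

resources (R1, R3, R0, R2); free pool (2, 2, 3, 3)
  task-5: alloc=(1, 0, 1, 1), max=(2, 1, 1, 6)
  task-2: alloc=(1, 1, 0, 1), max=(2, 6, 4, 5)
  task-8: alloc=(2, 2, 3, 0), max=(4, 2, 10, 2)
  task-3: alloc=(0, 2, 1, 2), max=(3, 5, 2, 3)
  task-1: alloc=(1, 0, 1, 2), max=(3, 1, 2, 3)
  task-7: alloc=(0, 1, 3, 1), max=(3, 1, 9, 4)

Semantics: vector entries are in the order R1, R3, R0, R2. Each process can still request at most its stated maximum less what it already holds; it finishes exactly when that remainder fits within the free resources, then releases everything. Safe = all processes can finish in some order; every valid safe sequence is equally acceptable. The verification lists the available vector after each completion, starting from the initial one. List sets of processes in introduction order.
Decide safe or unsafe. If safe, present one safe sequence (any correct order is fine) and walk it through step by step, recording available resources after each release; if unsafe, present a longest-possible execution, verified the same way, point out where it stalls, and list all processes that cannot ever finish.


UNSAFE — no complete ordering exists.
Key observation: after task-1, task-5 the pool peaks at (4, 2, 5, 6), and each blocked process is short somewhere: task-2 on R3; task-8 on R0; task-3 on R3; task-7 on R0.
A maximal execution: task-1, task-5 — then nothing else fits. Verifying each step:
  pool = (2, 2, 3, 3)
  task-1: need (2, 1, 1, 1) fits (2, 2, 3, 3); releases (1, 0, 1, 2), pool now (3, 2, 4, 5)
  task-5: need (1, 1, 0, 5) fits (3, 2, 4, 5); releases (1, 0, 1, 1), pool now (4, 2, 5, 6)
  blocked: task-2 wants (1, 5, 4, 4), pool (4, 2, 5, 6) — not enough R3
  blocked: task-8 wants (2, 0, 7, 2), pool (4, 2, 5, 6) — not enough R0
  blocked: task-3 wants (3, 3, 1, 1), pool (4, 2, 5, 6) — not enough R3
  blocked: task-7 wants (3, 0, 6, 3), pool (4, 2, 5, 6) — not enough R0
Never able to finish: task-2, task-8, task-3 and task-7.


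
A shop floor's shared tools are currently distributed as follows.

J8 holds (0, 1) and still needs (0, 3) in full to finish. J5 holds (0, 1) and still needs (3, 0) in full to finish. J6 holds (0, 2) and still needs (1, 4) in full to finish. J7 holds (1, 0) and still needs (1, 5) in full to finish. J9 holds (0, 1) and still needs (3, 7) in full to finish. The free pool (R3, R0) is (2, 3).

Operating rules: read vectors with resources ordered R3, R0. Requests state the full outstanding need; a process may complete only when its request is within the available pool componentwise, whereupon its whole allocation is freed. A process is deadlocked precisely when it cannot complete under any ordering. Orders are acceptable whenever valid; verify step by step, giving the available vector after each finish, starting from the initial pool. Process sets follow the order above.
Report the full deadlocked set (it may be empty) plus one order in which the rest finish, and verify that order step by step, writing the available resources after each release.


Nothing here is deadlocked.
Key observation: J8 leads a chain of completions in which each release enables another process.
One completion order for the rest: J8, J6, J7, J5, J9. Verifying each step:
  pool = (2, 3)
  J8: need (0, 3) fits (2, 3); releases (0, 1), pool now (2, 4)
  J6: need (1, 4) fits (2, 4); releases (0, 2), pool now (2, 6)
  J7: need (1, 5) fits (2, 6); releases (1, 0), pool now (3, 6)
  J5: need (3, 0) fits (3, 6); releases (0, 1), pool now (3, 7)
  J9: need (3, 7) fits (3, 7); releases (0, 1), pool now (3, 8)


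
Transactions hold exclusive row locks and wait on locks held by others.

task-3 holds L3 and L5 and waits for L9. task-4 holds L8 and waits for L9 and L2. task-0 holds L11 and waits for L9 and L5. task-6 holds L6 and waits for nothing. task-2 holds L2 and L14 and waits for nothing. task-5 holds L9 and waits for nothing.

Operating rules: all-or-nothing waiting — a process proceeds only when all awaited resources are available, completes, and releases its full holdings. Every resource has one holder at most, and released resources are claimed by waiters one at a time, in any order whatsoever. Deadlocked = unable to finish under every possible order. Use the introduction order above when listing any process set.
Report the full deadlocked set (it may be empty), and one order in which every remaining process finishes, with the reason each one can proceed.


Nothing here is deadlocked.
Key observation: the wait graph is acyclic; completion cascades from the unblocked processes through everyone else.
A valid finishing order for the others: task-6, task-2, task-5, task-3, task-4, task-0.
Step-by-step check:
  task-6 waits on nothing -> runs at once and releases L6
  task-2 waits on nothing -> runs at once and releases L2 and L14
  task-5 waits on nothing -> runs at once and releases L9
  task-3 waits on L9 — all released -> runs and releases L3 and L5
  task-4 waits on L9 and L2 — all released -> runs and releases L8
  task-0 waits on L9 and L5 — all released -> runs and releases L11


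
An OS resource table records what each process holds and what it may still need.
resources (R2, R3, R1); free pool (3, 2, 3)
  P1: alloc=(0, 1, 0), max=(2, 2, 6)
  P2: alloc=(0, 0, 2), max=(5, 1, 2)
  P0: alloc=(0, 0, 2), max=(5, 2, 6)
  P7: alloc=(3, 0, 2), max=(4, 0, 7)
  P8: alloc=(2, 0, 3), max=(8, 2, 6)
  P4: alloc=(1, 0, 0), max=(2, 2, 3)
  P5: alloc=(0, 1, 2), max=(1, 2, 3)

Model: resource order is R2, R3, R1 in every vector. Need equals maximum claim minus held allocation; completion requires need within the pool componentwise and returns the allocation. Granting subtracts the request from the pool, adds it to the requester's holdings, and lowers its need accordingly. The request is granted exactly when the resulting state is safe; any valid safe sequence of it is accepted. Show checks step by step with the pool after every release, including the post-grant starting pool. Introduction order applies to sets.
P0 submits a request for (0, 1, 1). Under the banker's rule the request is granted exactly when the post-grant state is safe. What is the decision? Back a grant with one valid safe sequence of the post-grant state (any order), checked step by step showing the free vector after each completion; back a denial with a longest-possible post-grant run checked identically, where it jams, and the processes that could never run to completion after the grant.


DENY — the pretend-granted state is unsafe.
Key observation: after P5, P4 the pool peaks at (4, 2, 4), and each blocked process is short somewhere: P1 on R1; P2 on R2; P0 on R2; P7 on R1; P8 on R2.
After a pretend grant, a maximal execution: P5, P4 — then nothing else fits. Verifying each step:
  pool = (3, 1, 2)
  run P5 (needs (1, 1, 1), free (3, 1, 2)); after release of (0, 1, 2) the pool is (3, 2, 4)
  run P4 (needs (1, 2, 3), free (3, 2, 4)); after release of (1, 0, 0) the pool is (4, 2, 4)
  P1 cannot run: need (2, 1, 6) vs free (4, 2, 4) (insufficient R1)
  P2 cannot run: need (5, 1, 0) vs free (4, 2, 4) (insufficient R2)
  P0 cannot run: need (5, 1, 3) vs free (4, 2, 4) (insufficient R2)
  P7 cannot run: need (1, 0, 5) vs free (4, 2, 4) (insufficient R1)
  P8 cannot run: need (6, 2, 3) vs free (4, 2, 4) (insufficient R2)
Processes that could never finish after the grant: P1, P2, P0, P7 and P8.


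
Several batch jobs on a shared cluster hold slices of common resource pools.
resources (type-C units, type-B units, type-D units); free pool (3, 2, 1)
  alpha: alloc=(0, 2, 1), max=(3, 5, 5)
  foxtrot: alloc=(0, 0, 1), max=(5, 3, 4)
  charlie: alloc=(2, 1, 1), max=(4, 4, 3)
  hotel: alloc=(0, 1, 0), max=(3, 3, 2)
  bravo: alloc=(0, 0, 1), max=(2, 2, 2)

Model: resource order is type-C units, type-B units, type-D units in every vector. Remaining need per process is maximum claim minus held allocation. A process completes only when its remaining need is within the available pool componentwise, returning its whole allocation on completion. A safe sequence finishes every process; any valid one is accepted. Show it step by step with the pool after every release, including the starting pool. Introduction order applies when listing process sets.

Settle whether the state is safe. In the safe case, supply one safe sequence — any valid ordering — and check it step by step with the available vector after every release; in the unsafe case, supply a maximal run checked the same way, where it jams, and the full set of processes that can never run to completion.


SAFE. One safe sequence: bravo, hotel, charlie, foxtrot, alpha.
Key observation: bravo marks the first exact bind of the order: its need (2, 2, 1) fits the free (3, 2, 1) with zero slack on a requested resource.
Verifying each step:
  pool = (3, 2, 1)
  run bravo (needs (2, 2, 1), free (3, 2, 1)); after release of (0, 0, 1) the pool is (3, 2, 2)
  run hotel (needs (3, 2, 2), free (3, 2, 2)); after release of (0, 1, 0) the pool is (3, 3, 2)
  run charlie (needs (2, 3, 2), free (3, 3, 2)); after release of (2, 1, 1) the pool is (5, 4, 3)
  run foxtrot (needs (5, 3, 3), free (5, 4, 3)); after release of (0, 0, 1) the pool is (5, 4, 4)
  run alpha (needs (3, 3, 4), free (5, 4, 4)); after release of (0, 2, 1) the pool is (5, 6, 5)


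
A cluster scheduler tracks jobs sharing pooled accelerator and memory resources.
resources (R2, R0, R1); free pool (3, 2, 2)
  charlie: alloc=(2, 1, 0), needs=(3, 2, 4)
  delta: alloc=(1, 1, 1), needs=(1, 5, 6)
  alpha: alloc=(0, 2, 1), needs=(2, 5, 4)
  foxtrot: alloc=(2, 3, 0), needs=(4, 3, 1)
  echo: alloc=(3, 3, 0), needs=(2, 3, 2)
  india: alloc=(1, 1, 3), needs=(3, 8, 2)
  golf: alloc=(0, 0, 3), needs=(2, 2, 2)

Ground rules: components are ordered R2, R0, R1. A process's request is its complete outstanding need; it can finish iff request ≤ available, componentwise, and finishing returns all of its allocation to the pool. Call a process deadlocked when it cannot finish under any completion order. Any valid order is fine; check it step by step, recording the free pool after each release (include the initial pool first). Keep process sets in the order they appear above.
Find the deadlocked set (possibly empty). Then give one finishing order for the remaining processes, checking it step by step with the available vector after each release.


No process is deadlocked.
Key observation: golf fits the free pool immediately, and its release cascades until everyone finishes.
One completion order for the rest: golf, charlie, echo, foxtrot, india, alpha, delta. Walking it through:
  pool = (3, 2, 2)
  golf needs (2, 2, 2) <= (3, 2, 2) -> finishes; pool += (0, 0, 3) = (3, 2, 5)
  charlie needs (3, 2, 4) <= (3, 2, 5) -> finishes; pool += (2, 1, 0) = (5, 3, 5)
  echo needs (2, 3, 2) <= (5, 3, 5) -> finishes; pool += (3, 3, 0) = (8, 6, 5)
  foxtrot needs (4, 3, 1) <= (8, 6, 5) -> finishes; pool += (2, 3, 0) = (10, 9, 5)
  india needs (3, 8, 2) <= (10, 9, 5) -> finishes; pool += (1, 1, 3) = (11, 10, 8)
  alpha needs (2, 5, 4) <= (11, 10, 8) -> finishes; pool += (0, 2, 1) = (11, 12, 9)
  delta needs (1, 5, 6) <= (11, 12, 9) -> finishes; pool += (1, 1, 1) = (12, 13, 10)


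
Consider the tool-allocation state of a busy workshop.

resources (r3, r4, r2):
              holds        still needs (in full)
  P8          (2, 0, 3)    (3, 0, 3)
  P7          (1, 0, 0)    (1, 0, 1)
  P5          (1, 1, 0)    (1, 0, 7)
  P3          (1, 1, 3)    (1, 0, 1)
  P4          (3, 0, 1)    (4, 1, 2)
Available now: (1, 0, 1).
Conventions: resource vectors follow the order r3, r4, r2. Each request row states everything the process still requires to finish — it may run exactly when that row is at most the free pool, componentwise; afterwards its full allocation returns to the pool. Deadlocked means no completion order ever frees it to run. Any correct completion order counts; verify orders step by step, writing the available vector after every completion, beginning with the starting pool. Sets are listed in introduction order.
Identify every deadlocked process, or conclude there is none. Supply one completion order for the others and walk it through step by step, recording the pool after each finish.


Nothing here is deadlocked.
Key observation: P7 leads a chain of completions in which each release enables another process.
A valid finishing order for the others: P7, P3, P8, P5, P4. Step-by-step check:
  pool = (1, 0, 1)
  P7 needs (1, 0, 1) <= (1, 0, 1) -> finishes; pool += (1, 0, 0) = (2, 0, 1)
  P3 needs (1, 0, 1) <= (2, 0, 1) -> finishes; pool += (1, 1, 3) = (3, 1, 4)
  P8 needs (3, 0, 3) <= (3, 1, 4) -> finishes; pool += (2, 0, 3) = (5, 1, 7)
  P5 needs (1, 0, 7) <= (5, 1, 7) -> finishes; pool += (1, 1, 0) = (6, 2, 7)
  P4 needs (4, 1, 2) <= (6, 2, 7) -> finishes; pool += (3, 0, 1) = (9, 2, 8)


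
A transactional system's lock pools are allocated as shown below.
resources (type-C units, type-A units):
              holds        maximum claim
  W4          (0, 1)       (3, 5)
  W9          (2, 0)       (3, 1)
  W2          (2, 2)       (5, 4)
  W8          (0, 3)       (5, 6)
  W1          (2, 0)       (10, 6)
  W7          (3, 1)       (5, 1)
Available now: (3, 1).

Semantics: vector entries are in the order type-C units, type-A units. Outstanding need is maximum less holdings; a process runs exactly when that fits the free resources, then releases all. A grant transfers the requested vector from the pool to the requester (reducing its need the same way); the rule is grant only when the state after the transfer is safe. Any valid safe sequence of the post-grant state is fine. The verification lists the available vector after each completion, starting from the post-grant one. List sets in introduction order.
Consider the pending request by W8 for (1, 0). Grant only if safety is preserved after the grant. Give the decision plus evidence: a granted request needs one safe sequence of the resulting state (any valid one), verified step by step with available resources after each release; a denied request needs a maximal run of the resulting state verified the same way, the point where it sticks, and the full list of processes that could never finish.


GRANT. The post-grant state is safe; one safe sequence: W9, W7, W2, W8, W4, W1.
Key observation: the transfer keeps a workable pool ((2, 1)); W9 starts the safe sequence.
Verifying the post-grant state step by step:
  pool = (2, 1)
  W9: need (1, 1) fits (2, 1); releases (2, 0), pool now (4, 1)
  W7: need (2, 0) fits (4, 1); releases (3, 1), pool now (7, 2)
  W2: need (3, 2) fits (7, 2); releases (2, 2), pool now (9, 4)
  W8: need (4, 3) fits (9, 4); releases (1, 3), pool now (10, 7)
  W4: need (3, 4) fits (10, 7); releases (0, 1), pool now (10, 8)
  W1: need (8, 6) fits (10, 8); releases (2, 0), pool now (12, 8)


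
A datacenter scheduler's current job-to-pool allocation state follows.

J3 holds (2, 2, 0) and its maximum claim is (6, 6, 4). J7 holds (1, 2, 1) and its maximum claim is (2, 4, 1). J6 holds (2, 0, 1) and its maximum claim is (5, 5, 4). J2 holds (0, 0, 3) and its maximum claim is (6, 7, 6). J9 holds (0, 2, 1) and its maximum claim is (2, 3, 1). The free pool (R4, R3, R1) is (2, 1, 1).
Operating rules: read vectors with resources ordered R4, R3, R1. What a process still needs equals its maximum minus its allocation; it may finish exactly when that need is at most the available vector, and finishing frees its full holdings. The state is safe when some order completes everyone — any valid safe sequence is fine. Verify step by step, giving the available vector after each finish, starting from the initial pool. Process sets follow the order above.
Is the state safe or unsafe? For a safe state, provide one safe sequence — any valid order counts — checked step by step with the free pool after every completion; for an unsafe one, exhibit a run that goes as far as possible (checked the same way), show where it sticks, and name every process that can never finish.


The state is SAFE; one workable sequence: J9, J7, J6, J3, J2.
Key observation: J9 is the earliest step where a requested resource binds exactly: need (2, 1, 0), pool (2, 1, 1) at its turn.
Verifying each step:
  pool = (2, 1, 1)
  run J9 (needs (2, 1, 0), free (2, 1, 1)); after release of (0, 2, 1) the pool is (2, 3, 2)
  run J7 (needs (1, 2, 0), free (2, 3, 2)); after release of (1, 2, 1) the pool is (3, 5, 3)
  run J6 (needs (3, 5, 3), free (3, 5, 3)); after release of (2, 0, 1) the pool is (5, 5, 4)
  run J3 (needs (4, 4, 4), free (5, 5, 4)); after release of (2, 2, 0) the pool is (7, 7, 4)
  run J2 (needs (6, 7, 3), free (7, 7, 4)); after release of (0, 0, 3) the pool is (7, 7, 7)


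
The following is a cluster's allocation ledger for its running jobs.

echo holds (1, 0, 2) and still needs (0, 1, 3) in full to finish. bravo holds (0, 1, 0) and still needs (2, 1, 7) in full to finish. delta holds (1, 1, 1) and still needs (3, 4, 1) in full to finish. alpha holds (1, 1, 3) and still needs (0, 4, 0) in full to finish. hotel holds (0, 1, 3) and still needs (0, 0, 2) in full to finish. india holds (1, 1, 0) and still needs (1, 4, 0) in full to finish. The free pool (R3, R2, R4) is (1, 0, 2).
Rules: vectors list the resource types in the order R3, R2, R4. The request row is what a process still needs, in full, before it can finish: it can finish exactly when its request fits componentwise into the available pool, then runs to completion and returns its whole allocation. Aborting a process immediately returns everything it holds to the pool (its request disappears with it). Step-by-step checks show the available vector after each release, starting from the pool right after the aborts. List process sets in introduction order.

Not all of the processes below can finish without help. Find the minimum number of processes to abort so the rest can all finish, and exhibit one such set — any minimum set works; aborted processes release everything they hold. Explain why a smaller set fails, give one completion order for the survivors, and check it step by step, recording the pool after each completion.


The answer: abort delta and alpha.
Key observation: no ordering could ever have run india before the abort of delta and alpha; with (2, 2, 4) back in the pool it fits at step 4.
Why nothing smaller works — every single abort fails: echo alone leaves delta blocked (short on R3 and R2); bravo alone leaves delta blocked (short on R3 and R2); delta alone leaves alpha blocked (short on R2); alpha alone leaves delta blocked (short on R2); hotel alone leaves delta blocked (short on R3 and R2); india alone leaves delta blocked (short on R2).
One survivor order: hotel, bravo, echo, india. Step-by-step check (post-abort pool first):
  pool = (3, 2, 6)
  run hotel (needs (0, 0, 2), free (3, 2, 6)); after release of (0, 1, 3) the pool is (3, 3, 9)
  run bravo (needs (2, 1, 7), free (3, 3, 9)); after release of (0, 1, 0) the pool is (3, 4, 9)
  run echo (needs (0, 1, 3), free (3, 4, 9)); after release of (1, 0, 2) the pool is (4, 4, 11)
  run india (needs (1, 4, 0), free (4, 4, 11)); after release of (1, 1, 0) the pool is (5, 5, 11)


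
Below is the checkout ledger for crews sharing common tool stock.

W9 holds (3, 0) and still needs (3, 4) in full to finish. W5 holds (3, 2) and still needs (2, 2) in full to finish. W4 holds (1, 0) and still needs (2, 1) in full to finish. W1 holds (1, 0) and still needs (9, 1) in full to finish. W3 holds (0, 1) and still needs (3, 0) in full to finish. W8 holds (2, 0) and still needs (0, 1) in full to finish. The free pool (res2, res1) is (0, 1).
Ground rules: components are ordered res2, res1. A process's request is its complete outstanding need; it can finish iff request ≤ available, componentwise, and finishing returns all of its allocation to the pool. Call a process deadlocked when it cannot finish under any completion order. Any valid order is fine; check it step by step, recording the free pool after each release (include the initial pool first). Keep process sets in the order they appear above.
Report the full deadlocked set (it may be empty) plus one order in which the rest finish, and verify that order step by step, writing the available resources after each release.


The deadlocked set is empty.
Key observation: the pool covers W8 at once, and every later process fits after earlier releases.
One completion order for the rest: W8, W4, W3, W5, W9, W1. Verifying each step:
  pool = (0, 1)
  W8 needs (0, 1) <= (0, 1) -> finishes; pool += (2, 0) = (2, 1)
  W4 needs (2, 1) <= (2, 1) -> finishes; pool += (1, 0) = (3, 1)
  W3 needs (3, 0) <= (3, 1) -> finishes; pool += (0, 1) = (3, 2)
  W5 needs (2, 2) <= (3, 2) -> finishes; pool += (3, 2) = (6, 4)
  W9 needs (3, 4) <= (6, 4) -> finishes; pool += (3, 0) = (9, 4)
  W1 needs (9, 1) <= (9, 4) -> finishes; pool += (1, 0) = (10, 4)


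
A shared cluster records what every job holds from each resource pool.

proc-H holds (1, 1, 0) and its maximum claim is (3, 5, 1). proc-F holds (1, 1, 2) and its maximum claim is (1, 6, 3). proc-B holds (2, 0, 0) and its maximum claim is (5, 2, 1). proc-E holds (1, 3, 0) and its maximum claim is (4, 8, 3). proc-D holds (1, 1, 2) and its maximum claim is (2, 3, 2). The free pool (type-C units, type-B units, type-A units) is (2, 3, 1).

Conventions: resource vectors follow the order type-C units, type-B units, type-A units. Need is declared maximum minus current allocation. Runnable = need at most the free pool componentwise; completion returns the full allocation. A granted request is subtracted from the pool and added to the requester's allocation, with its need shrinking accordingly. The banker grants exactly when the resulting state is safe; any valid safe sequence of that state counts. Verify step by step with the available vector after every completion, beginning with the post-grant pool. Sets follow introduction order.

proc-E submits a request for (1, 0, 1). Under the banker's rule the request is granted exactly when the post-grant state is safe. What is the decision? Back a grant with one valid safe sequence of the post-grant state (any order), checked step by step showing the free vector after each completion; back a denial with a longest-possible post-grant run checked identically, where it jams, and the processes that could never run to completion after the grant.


GRANT. The post-grant state is safe; one safe sequence: proc-D, proc-H, proc-F, proc-B, proc-E.
Key observation: (1, 3, 0) free after granting still covers proc-D first, and each release covers the next.
Verifying the post-grant state step by step:
  pool = (1, 3, 0)
  proc-D needs (1, 2, 0) <= (1, 3, 0) -> finishes; pool += (1, 1, 2) = (2, 4, 2)
  proc-H needs (2, 4, 1) <= (2, 4, 2) -> finishes; pool += (1, 1, 0) = (3, 5, 2)
  proc-F needs (0, 5, 1) <= (3, 5, 2) -> finishes; pool += (1, 1, 2) = (4, 6, 4)
  proc-B needs (3, 2, 1) <= (4, 6, 4) -> finishes; pool += (2, 0, 0) = (6, 6, 4)
  proc-E needs (2, 5, 2) <= (6, 6, 4) -> finishes; pool += (2, 3, 1) = (8, 9, 5)


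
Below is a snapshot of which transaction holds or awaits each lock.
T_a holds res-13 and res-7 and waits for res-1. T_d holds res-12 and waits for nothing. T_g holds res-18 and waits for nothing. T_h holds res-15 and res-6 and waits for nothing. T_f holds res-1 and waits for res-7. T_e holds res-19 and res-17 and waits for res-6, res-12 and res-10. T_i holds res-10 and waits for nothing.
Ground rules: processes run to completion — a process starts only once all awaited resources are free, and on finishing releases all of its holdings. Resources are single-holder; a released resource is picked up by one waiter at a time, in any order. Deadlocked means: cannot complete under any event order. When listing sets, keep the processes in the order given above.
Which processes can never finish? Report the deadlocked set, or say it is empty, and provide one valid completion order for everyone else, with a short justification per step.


Deadlocked: T_a and T_f.
Key observation: the cycle T_a -> T_f -> T_a can never break — each member waits on the next; no other process is dragged down with it.
The rest can finish in the order T_h, T_i, T_d, T_g, T_e.
Verifying each step:
  run T_h (it waits on nothing); releases res-15 and res-6
  run T_i (it waits on nothing); releases res-10
  run T_d (it waits on nothing); releases res-12
  run T_g (it waits on nothing); releases res-18
  T_e: everything it awaited (res-6, res-12 and res-10) is free; runs, freeing res-19 and res-17


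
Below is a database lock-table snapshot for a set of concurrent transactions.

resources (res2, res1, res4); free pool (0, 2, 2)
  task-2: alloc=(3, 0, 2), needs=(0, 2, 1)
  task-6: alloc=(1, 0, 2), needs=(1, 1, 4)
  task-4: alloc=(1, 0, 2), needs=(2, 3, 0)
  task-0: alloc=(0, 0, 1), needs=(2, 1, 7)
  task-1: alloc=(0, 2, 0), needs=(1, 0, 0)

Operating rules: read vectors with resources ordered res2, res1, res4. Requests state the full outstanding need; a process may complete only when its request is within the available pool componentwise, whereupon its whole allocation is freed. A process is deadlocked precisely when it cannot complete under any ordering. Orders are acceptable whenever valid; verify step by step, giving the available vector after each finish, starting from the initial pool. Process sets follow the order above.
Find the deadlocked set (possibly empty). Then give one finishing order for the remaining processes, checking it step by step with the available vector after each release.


No process is deadlocked.
Key observation: there is always a runnable process — task-2 first — so the state unwinds completely.
One completion order for the rest: task-2, task-6, task-1, task-4, task-0. Verifying each step:
  pool = (0, 2, 2)
  task-2: need (0, 2, 1) fits (0, 2, 2); releases (3, 0, 2), pool now (3, 2, 4)
  task-6: need (1, 1, 4) fits (3, 2, 4); releases (1, 0, 2), pool now (4, 2, 6)
  task-1: need (1, 0, 0) fits (4, 2, 6); releases (0, 2, 0), pool now (4, 4, 6)
  task-4: need (2, 3, 0) fits (4, 4, 6); releases (1, 0, 2), pool now (5, 4, 8)
  task-0: need (2, 1, 7) fits (5, 4, 8); releases (0, 0, 1), pool now (5, 4, 9)


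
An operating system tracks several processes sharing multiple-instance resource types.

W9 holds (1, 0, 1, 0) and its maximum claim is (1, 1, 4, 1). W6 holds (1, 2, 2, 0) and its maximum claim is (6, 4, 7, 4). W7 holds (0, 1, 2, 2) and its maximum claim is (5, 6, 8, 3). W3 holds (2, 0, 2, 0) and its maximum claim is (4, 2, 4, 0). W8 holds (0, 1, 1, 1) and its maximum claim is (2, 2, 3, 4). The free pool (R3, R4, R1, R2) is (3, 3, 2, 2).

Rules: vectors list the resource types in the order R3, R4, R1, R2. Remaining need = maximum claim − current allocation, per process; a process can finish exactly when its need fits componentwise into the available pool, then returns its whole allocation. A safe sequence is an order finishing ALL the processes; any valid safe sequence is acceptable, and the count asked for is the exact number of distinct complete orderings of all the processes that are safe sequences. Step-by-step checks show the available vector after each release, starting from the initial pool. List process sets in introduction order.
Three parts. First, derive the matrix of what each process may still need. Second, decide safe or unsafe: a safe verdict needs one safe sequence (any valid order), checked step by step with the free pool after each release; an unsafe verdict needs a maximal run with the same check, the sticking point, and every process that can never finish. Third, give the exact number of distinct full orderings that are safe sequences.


(1) Need matrix, components ordered R3, R4, R1, R2:
  W9: (0, 1, 3, 1)
  W6: (5, 2, 5, 4)
  W7: (5, 5, 6, 1)
  W3: (2, 2, 2, 0)
  W8: (2, 1, 2, 3)
(2) UNSAFE.
Key observation: after W3, W9 the pool peaks at (6, 3, 5, 2), and each blocked process is short somewhere: W6 on R2; W7 on R4, R1; W8 on R2.
A maximal execution: W3, W9 — then nothing else fits. Verifying each step:
  pool = (3, 3, 2, 2)
  W3 needs (2, 2, 2, 0) <= (3, 3, 2, 2) -> finishes; pool += (2, 0, 2, 0) = (5, 3, 4, 2)
  W9 needs (0, 1, 3, 1) <= (5, 3, 4, 2) -> finishes; pool += (1, 0, 1, 0) = (6, 3, 5, 2)
  W6 cannot run: need (5, 2, 5, 4) vs free (6, 3, 5, 2) (insufficient R2)
  W7 cannot run: need (5, 5, 6, 1) vs free (6, 3, 5, 2) (insufficient R4 and R1)
  W8 cannot run: need (2, 1, 2, 3) vs free (6, 3, 5, 2) (insufficient R2)
Never able to finish: W6, W7 and W8.
(3) Precisely 0 of the possible complete orderings are safe sequences.


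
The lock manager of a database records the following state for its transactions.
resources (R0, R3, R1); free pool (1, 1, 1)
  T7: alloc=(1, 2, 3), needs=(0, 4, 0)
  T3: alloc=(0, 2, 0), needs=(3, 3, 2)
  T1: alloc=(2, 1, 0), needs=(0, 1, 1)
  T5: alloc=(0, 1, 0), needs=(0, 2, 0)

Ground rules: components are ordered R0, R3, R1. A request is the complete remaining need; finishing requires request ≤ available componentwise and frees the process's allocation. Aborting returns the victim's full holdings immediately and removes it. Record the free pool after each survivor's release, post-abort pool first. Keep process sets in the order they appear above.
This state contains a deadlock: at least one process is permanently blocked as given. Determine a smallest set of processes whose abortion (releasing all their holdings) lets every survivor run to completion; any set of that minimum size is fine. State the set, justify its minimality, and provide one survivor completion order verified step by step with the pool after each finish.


The answer: abort T7.
Key observation: T3 could never have finished before the abort; with (1, 2, 3) returned by T7, it fits at step 3.
No smaller set exists: with zero aborts the deadlock remains.
One survivor order: T1, T5, T3. Step-by-step check (post-abort pool first):
  pool = (2, 3, 4)
  T1 needs (0, 1, 1) <= (2, 3, 4) -> finishes; pool += (2, 1, 0) = (4, 4, 4)
  T5 needs (0, 2, 0) <= (4, 4, 4) -> finishes; pool += (0, 1, 0) = (4, 5, 4)
  T3 needs (3, 3, 2) <= (4, 5, 4) -> finishes; pool += (0, 2, 0) = (4, 7, 4)


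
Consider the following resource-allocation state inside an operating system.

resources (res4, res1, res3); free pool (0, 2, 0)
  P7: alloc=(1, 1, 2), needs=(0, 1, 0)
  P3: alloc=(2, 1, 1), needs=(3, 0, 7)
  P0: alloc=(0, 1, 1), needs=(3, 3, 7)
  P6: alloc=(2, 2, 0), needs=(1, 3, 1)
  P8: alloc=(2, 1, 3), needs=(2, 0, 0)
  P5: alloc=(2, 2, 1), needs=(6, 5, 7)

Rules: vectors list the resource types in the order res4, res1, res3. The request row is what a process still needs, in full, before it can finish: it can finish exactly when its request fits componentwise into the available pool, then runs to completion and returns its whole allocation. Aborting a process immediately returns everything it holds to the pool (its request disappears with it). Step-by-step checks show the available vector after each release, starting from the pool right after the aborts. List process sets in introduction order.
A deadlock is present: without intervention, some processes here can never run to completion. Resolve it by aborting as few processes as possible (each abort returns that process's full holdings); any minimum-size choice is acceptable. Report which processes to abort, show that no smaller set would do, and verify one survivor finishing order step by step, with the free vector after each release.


The answer: abort P3 and P5.
Key observation: the returned (4, 3, 2) from P3 and P5 is what brings P0 — unrunnable before, under any order — into play at step 4.
Why nothing smaller works — every single abort fails: P7 alone leaves P3 blocked (short on res3); P3 alone leaves P0 blocked (short on res3); P0 alone leaves P3 blocked (short on res3); P6 alone leaves P3 blocked (short on res3); P8 alone leaves P3 blocked (short on res3); P5 alone leaves P3 blocked (short on res3).
The survivors complete as P8, P6, P7, P0. Step-by-step check (starting from the post-abort pool):
  pool = (4, 5, 2)
  P8 needs (2, 0, 0) <= (4, 5, 2) -> finishes; pool += (2, 1, 3) = (6, 6, 5)
  P6 needs (1, 3, 1) <= (6, 6, 5) -> finishes; pool += (2, 2, 0) = (8, 8, 5)
  P7 needs (0, 1, 0) <= (8, 8, 5) -> finishes; pool += (1, 1, 2) = (9, 9, 7)
  P0 needs (3, 3, 7) <= (9, 9, 7) -> finishes; pool += (0, 1, 1) = (9, 10, 8)


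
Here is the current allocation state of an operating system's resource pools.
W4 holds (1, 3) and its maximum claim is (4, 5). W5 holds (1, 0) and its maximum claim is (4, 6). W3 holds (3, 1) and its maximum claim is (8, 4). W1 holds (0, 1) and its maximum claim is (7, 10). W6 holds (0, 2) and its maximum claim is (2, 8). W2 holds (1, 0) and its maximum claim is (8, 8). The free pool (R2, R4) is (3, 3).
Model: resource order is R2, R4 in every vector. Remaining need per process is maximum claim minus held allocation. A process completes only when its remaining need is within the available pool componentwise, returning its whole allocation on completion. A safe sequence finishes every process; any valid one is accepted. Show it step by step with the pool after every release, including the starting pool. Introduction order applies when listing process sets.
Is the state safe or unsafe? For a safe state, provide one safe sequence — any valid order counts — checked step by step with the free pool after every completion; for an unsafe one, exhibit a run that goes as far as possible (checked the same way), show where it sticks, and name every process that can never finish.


SAFE, for example via the order W4, W6, W5, W3, W1, W2.
Key observation: reading the order forward, W4 is the first process whose need (3, 2) meets the free pool (3, 3) exactly on a resource it requests.
Walking it through:
  pool = (3, 3)
  W4 needs (3, 2) <= (3, 3) -> finishes; pool += (1, 3) = (4, 6)
  W6 needs (2, 6) <= (4, 6) -> finishes; pool += (0, 2) = (4, 8)
  W5 needs (3, 6) <= (4, 8) -> finishes; pool += (1, 0) = (5, 8)
  W3 needs (5, 3) <= (5, 8) -> finishes; pool += (3, 1) = (8, 9)
  W1 needs (7, 9) <= (8, 9) -> finishes; pool += (0, 1) = (8, 10)
  W2 needs (7, 8) <= (8, 10) -> finishes; pool += (1, 0) = (9, 10)


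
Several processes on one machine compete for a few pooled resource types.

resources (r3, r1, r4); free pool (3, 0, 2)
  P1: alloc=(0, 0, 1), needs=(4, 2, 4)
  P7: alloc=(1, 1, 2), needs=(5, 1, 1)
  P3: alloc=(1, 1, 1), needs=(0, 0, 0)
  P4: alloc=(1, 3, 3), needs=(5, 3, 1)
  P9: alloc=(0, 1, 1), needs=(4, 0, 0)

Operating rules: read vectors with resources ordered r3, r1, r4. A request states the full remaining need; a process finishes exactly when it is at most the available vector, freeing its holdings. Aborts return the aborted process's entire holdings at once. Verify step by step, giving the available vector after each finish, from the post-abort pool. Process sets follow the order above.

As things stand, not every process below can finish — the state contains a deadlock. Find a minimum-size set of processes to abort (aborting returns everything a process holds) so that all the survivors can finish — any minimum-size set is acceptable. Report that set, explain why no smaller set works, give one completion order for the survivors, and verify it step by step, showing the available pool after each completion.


The answer: abort P7.
Key observation: P4 could never have finished before the abort; with (1, 1, 2) returned by P7, it fits at step 4.
No smaller set exists: with zero aborts the deadlock remains.
One survivor order: P3, P1, P9, P4. Check, step by step (post-abort pool first):
  pool = (4, 1, 4)
  P3 needs (0, 0, 0) <= (4, 1, 4) -> finishes; pool += (1, 1, 1) = (5, 2, 5)
  P1 needs (4, 2, 4) <= (5, 2, 5) -> finishes; pool += (0, 0, 1) = (5, 2, 6)
  P9 needs (4, 0, 0) <= (5, 2, 6) -> finishes; pool += (0, 1, 1) = (5, 3, 7)
  P4 needs (5, 3, 1) <= (5, 3, 7) -> finishes; pool += (1, 3, 3) = (6, 6, 10)
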